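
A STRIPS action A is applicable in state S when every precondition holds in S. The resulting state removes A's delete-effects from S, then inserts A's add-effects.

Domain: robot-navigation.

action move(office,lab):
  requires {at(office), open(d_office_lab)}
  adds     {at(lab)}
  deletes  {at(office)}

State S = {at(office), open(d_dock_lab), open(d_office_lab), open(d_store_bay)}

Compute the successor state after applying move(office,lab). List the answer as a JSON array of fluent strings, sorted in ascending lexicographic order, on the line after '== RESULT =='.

Progress:
  pre ⊆ S: {at(office), open(d_office_lab)} ⊆ S  — applicable
  S \ del = {open(d_dock_lab), open(d_office_lab), open(d_store_bay)}
  ∪ add   = {at(lab), open(d_dock_lab), open(d_office_lab), open(d_store_bay)}

== RESULT ==
["at(lab)", "open(d_dock_lab)", "open(d_office_lab)", "open(d_store_bay)"]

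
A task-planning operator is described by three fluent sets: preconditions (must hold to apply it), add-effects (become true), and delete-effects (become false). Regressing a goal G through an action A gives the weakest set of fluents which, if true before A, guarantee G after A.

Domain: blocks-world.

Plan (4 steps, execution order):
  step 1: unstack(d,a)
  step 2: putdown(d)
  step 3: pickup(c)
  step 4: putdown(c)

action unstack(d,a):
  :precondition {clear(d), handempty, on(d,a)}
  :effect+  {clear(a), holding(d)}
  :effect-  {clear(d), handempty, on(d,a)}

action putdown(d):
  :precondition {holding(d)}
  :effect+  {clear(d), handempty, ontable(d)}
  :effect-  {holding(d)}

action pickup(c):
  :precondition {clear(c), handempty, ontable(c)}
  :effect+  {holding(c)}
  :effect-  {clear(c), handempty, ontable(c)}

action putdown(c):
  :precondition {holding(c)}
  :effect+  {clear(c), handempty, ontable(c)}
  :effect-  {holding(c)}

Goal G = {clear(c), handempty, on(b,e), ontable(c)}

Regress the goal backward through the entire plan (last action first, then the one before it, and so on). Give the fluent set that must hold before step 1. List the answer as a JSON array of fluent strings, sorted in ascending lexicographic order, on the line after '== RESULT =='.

Regress step by step:
  through step 4 (putdown(c)): drop {clear(c), handempty, ontable(c)}, keep {on(b,e)}, require {holding(c)}
    → {holding(c), on(b,e)}
  through step 3 (pickup(c)): drop {holding(c)}, keep {on(b,e)}, require {clear(c), handempty, ontable(c)}
    → {clear(c), handempty, on(b,e), ontable(c)}
  through step 2 (putdown(d)): drop {handempty}, keep {clear(c), on(b,e), ontable(c)}, require {holding(d)}
    → {clear(c), holding(d), on(b,e), ontable(c)}
  through step 1 (unstack(d,a)): drop {holding(d)}, keep {clear(c), on(b,e), ontable(c)}, require {clear(d), handempty, on(d,a)}
    → {clear(c), clear(d), handempty, on(b,e), on(d,a), ontable(c)}

== RESULT ==
["clear(c)", "clear(d)", "handempty", "on(b,e)", "on(d,a)", "ontable(c)"]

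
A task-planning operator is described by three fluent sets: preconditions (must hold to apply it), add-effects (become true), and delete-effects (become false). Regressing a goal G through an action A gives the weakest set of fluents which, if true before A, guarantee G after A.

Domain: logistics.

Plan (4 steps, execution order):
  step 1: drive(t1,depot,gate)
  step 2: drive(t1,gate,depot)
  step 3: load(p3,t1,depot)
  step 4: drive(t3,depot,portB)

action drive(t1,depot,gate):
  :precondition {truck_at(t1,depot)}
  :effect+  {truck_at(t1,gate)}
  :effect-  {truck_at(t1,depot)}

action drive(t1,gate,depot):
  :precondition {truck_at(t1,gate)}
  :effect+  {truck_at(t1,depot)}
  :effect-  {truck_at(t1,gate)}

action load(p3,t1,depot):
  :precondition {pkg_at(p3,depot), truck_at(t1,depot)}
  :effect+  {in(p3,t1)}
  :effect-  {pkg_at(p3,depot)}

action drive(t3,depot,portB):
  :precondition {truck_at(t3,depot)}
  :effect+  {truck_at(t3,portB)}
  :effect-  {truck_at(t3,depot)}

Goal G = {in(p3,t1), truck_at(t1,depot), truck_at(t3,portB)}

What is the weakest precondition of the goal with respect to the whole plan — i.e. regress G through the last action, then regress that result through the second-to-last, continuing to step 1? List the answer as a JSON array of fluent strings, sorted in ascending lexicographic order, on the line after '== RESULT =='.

Regress step by step:
  through step 4 (drive(t3,depot,portB)): drop {truck_at(t3,portB)}, keep {in(p3,t1), truck_at(t1,depot)}, require {truck_at(t3,depot)}
    → {in(p3,t1), truck_at(t1,depot), truck_at(t3,depot)}
  through step 3 (load(p3,t1,depot)): drop {in(p3,t1)}, keep {truck_at(t1,depot), truck_at(t3,depot)}, require {pkg_at(p3,depot), truck_at(t1,depot)}
    → {pkg_at(p3,depot), truck_at(t1,depot), truck_at(t3,depot)}
  through step 2 (drive(t1,gate,depot)): drop {truck_at(t1,depot)}, keep {pkg_at(p3,depot), truck_at(t3,depot)}, require {truck_at(t1,gate)}
    → {pkg_at(p3,depot), truck_at(t1,gate), truck_at(t3,depot)}
  through step 1 (drive(t1,depot,gate)): drop {truck_at(t1,gate)}, keep {pkg_at(p3,depot), truck_at(t3,depot)}, require {truck_at(t1,depot)}
    → {pkg_at(p3,depot), truck_at(t1,depot), truck_at(t3,depot)}

== RESULT ==
["pkg_at(p3,depot)", "truck_at(t1,depot)", "truck_at(t3,depot)"]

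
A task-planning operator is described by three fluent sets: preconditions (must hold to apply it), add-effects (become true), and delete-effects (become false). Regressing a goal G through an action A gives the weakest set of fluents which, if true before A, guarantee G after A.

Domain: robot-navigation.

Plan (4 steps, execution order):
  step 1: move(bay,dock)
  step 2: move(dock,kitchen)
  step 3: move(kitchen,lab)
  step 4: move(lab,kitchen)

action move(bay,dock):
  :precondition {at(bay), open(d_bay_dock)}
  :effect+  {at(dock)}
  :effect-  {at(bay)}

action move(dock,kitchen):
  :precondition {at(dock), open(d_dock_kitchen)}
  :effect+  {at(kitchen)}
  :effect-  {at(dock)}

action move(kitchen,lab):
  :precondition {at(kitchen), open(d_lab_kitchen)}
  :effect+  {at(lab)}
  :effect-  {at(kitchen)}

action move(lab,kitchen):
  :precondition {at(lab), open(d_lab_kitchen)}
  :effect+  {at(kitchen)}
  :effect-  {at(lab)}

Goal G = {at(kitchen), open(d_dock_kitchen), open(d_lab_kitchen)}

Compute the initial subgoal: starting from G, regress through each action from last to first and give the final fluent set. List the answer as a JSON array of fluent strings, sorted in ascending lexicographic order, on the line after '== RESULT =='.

Regress step by step:
  through step 4 (move(lab,kitchen)): drop {at(kitchen)}, keep {open(d_dock_kitchen), open(d_lab_kitchen)}, require {at(lab), open(d_lab_kitchen)}
    → {at(lab), open(d_dock_kitchen), open(d_lab_kitchen)}
  through step 3 (move(kitchen,lab)): drop {at(lab)}, keep {open(d_dock_kitchen), open(d_lab_kitchen)}, require {at(kitchen), open(d_lab_kitchen)}
    → {at(kitchen), open(d_dock_kitchen), open(d_lab_kitchen)}
  through step 2 (move(dock,kitchen)): drop {at(kitchen)}, keep {open(d_dock_kitchen), open(d_lab_kitchen)}, require {at(dock), open(d_dock_kitchen)}
    → {at(dock), open(d_dock_kitchen), open(d_lab_kitchen)}
  through step 1 (move(bay,dock)): drop {at(dock)}, keep {open(d_dock_kitchen), open(d_lab_kitchen)}, require {at(bay), open(d_bay_dock)}
    → {at(bay), open(d_bay_dock), open(d_dock_kitchen), open(d_lab_kitchen)}

== RESULT ==
["at(bay)", "open(d_bay_dock)", "open(d_dock_kitchen)", "open(d_lab_kitchen)"]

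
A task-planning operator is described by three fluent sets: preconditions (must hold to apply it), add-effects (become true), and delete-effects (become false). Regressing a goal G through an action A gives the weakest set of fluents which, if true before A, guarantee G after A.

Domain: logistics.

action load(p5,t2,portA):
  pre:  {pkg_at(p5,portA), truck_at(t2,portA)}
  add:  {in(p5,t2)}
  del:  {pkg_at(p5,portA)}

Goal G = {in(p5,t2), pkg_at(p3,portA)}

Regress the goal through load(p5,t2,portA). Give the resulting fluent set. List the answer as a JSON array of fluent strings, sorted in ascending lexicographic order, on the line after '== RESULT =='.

Regress:
  G ∩ del = {}  (empty — regression defined)
  G \ add = {in(p5,t2), pkg_at(p3,portA)} \ {in(p5,t2)} = {pkg_at(p3,portA)}
  ∪ pre   = {pkg_at(p3,portA)} ∪ {pkg_at(p5,portA), truck_at(t2,portA)}
          = {pkg_at(p3,portA), pkg_at(p5,portA), truck_at(t2,portA)}

== RESULT ==
["pkg_at(p3,portA)", "pkg_at(p5,portA)", "truck_at(t2,portA)"]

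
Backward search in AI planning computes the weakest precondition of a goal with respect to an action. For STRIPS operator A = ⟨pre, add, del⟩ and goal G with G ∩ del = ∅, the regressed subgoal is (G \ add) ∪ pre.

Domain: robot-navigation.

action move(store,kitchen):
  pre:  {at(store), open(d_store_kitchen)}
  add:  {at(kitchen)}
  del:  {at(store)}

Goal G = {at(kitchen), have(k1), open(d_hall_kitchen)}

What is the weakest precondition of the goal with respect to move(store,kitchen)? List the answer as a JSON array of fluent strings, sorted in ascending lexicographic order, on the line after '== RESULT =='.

Regress:
  G ∩ del = {}  (empty — regression defined)
  G \ add = {at(kitchen), have(k1), open(d_hall_kitchen)} \ {at(kitchen)} = {have(k1), open(d_hall_kitchen)}
  ∪ pre   = {have(k1), open(d_hall_kitchen)} ∪ {at(store), open(d_store_kitchen)}
          = {at(store), have(k1), open(d_hall_kitchen), open(d_store_kitchen)}

== RESULT ==
["at(store)", "have(k1)", "open(d_hall_kitchen)", "open(d_store_kitchen)"]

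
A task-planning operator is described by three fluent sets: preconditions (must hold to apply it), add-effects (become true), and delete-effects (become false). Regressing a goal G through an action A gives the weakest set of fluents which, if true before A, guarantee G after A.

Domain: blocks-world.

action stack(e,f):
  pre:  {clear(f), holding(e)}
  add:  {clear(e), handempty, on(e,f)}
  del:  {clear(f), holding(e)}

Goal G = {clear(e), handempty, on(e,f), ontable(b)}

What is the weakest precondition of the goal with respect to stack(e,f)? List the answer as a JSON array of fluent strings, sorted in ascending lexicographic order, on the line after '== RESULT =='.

Compute (G \ add) ∪ pre:
  G ∩ del = {}  (empty — regression defined)
  G \ add = {clear(e), handempty, on(e,f), ontable(b)} \ {clear(e), handempty, on(e,f)} = {ontable(b)}
  ∪ pre   = {ontable(b)} ∪ {clear(f), holding(e)}
          = {clear(f), holding(e), ontable(b)}

== RESULT ==
["clear(f)", "holding(e)", "ontable(b)"]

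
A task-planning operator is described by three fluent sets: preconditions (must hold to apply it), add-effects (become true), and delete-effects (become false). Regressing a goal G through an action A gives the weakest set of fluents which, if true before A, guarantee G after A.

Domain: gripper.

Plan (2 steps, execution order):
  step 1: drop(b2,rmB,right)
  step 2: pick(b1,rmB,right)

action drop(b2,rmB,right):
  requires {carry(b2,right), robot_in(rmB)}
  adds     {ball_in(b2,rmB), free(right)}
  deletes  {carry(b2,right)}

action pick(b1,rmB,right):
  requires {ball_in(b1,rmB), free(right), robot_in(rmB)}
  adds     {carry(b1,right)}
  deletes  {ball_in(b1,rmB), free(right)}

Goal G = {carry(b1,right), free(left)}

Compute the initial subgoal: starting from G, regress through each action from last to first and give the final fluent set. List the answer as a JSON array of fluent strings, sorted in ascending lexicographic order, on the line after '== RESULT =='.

Work backward from the goal:
  through step 2 (pick(b1,rmB,right)): drop {carry(b1,right)}, keep {free(left)}, require {ball_in(b1,rmB), free(right), robot_in(rmB)}
    → {ball_in(b1,rmB), free(left), free(right), robot_in(rmB)}
  through step 1 (drop(b2,rmB,right)): drop {free(right)}, keep {ball_in(b1,rmB), free(left), robot_in(rmB)}, require {carry(b2,right), robot_in(rmB)}
    → {ball_in(b1,rmB), carry(b2,right), free(left), robot_in(rmB)}

== RESULT ==
["ball_in(b1,rmB)", "carry(b2,right)", "free(left)", "robot_in(rmB)"]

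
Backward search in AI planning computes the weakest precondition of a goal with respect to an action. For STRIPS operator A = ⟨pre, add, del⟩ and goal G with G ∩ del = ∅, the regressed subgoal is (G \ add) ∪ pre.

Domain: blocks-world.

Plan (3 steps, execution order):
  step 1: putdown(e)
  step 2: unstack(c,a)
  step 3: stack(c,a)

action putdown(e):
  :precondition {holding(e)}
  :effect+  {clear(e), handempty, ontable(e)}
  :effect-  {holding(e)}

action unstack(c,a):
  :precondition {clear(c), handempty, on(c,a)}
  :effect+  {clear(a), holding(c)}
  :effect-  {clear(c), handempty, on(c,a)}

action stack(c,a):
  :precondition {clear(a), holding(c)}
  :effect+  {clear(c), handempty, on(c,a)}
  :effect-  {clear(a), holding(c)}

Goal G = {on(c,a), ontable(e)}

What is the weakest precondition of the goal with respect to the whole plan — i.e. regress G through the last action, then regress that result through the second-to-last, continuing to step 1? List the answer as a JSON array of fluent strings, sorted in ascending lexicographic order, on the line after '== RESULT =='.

Regress step by step:
  through step 3 (stack(c,a)): drop {on(c,a)}, keep {ontable(e)}, require {clear(a), holding(c)}
    → {clear(a), holding(c), ontable(e)}
  through step 2 (unstack(c,a)): drop {clear(a), holding(c)}, keep {ontable(e)}, require {clear(c), handempty, on(c,a)}
    → {clear(c), handempty, on(c,a), ontable(e)}
  through step 1 (putdown(e)): drop {handempty, ontable(e)}, keep {clear(c), on(c,a)}, require {holding(e)}
    → {clear(c), holding(e), on(c,a)}

== RESULT ==
["clear(c)", "holding(e)", "on(c,a)"]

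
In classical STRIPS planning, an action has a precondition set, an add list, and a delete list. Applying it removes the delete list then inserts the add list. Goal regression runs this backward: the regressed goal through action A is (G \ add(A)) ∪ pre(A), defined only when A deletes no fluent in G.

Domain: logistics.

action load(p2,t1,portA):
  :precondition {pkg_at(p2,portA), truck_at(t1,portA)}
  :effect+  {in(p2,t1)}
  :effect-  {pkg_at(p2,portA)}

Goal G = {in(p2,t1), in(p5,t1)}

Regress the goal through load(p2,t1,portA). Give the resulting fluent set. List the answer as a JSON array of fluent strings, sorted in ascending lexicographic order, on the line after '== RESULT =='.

Regress:
  G ∩ del = {}  (empty — regression defined)
  G \ add = {in(p2,t1), in(p5,t1)} \ {in(p2,t1)} = {in(p5,t1)}
  ∪ pre   = {in(p5,t1)} ∪ {pkg_at(p2,portA), truck_at(t1,portA)}
          = {in(p5,t1), pkg_at(p2,portA), truck_at(t1,portA)}

== RESULT ==
["in(p5,t1)", "pkg_at(p2,portA)", "truck_at(t1,portA)"]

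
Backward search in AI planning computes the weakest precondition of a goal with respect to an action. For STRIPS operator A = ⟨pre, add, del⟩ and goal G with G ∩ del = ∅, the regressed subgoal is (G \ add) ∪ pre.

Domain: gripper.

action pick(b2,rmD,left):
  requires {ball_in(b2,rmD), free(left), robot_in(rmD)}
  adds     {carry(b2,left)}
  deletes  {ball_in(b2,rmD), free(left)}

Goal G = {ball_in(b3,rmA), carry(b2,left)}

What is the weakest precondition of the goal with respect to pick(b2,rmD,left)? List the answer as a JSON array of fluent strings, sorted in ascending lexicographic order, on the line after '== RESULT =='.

Compute (G \ add) ∪ pre:
  G ∩ del = {}  (empty — regression defined)
  G \ add = {ball_in(b3,rmA), carry(b2,left)} \ {carry(b2,left)} = {ball_in(b3,rmA)}
  ∪ pre   = {ball_in(b3,rmA)} ∪ {ball_in(b2,rmD), free(left), robot_in(rmD)}
          = {ball_in(b2,rmD), ball_in(b3,rmA), free(left), robot_in(rmD)}

== RESULT ==
["ball_in(b2,rmD)", "ball_in(b3,rmA)", "free(left)", "robot_in(rmD)"]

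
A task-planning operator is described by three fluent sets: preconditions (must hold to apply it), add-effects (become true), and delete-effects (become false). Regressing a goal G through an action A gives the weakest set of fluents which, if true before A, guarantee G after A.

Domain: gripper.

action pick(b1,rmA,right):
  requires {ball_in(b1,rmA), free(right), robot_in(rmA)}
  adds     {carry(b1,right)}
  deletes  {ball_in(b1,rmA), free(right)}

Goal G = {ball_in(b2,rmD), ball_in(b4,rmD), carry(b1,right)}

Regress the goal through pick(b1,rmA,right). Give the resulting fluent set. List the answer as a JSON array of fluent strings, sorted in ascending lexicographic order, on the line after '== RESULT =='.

Regress:
  G ∩ del = {}  (empty — regression defined)
  G \ add = {ball_in(b2,rmD), ball_in(b4,rmD), carry(b1,right)} \ {carry(b1,right)} = {ball_in(b2,rmD), ball_in(b4,rmD)}
  ∪ pre   = {ball_in(b2,rmD), ball_in(b4,rmD)} ∪ {ball_in(b1,rmA), free(right), robot_in(rmA)}
          = {ball_in(b1,rmA), ball_in(b2,rmD), ball_in(b4,rmD), free(right), robot_in(rmA)}

== RESULT ==
["ball_in(b1,rmA)", "ball_in(b2,rmD)", "ball_in(b4,rmD)", "free(right)", "robot_in(rmA)"]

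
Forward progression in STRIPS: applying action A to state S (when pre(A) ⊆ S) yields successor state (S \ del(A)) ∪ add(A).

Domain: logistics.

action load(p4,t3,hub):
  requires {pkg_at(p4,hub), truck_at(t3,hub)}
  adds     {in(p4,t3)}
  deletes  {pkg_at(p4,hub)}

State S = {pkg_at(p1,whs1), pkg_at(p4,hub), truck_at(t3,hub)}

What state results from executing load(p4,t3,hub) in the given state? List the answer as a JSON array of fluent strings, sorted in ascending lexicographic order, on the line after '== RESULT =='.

Progress:
  pre ⊆ S: {pkg_at(p4,hub), truck_at(t3,hub)} ⊆ S  — applicable
  S \ del = {pkg_at(p1,whs1), truck_at(t3,hub)}
  ∪ add   = {in(p4,t3), pkg_at(p1,whs1), truck_at(t3,hub)}

== RESULT ==
["in(p4,t3)", "pkg_at(p1,whs1)", "truck_at(t3,hub)"]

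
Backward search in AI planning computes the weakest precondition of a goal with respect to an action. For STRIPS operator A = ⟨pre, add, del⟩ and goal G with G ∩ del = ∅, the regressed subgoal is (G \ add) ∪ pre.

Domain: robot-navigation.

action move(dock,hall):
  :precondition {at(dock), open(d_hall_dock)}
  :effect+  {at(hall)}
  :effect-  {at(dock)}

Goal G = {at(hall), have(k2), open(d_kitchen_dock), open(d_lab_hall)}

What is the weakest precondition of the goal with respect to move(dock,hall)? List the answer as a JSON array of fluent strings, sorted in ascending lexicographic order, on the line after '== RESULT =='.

Compute (G \ add) ∪ pre:
  G ∩ del = {}  (empty — regression defined)
  G \ add = {at(hall), have(k2), open(d_kitchen_dock), open(d_lab_hall)} \ {at(hall)} = {have(k2), open(d_kitchen_dock), open(d_lab_hall)}
  ∪ pre   = {have(k2), open(d_kitchen_dock), open(d_lab_hall)} ∪ {at(dock), open(d_hall_dock)}
          = {at(dock), have(k2), open(d_hall_dock), open(d_kitchen_dock), open(d_lab_hall)}

== RESULT ==
["at(dock)", "have(k2)", "open(d_hall_dock)", "open(d_kitchen_dock)", "open(d_lab_hall)"]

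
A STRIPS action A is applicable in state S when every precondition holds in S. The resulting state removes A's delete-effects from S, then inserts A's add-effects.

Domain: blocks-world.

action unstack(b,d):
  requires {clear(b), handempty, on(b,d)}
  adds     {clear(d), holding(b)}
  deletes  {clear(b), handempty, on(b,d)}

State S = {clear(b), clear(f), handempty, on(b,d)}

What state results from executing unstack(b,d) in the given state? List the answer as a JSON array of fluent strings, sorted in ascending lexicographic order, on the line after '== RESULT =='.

Progress:
  pre ⊆ S: {clear(b), handempty, on(b,d)} ⊆ S  — applicable
  S \ del = {clear(f)}
  ∪ add   = {clear(d), clear(f), holding(b)}

== RESULT ==
["clear(d)", "clear(f)", "holding(b)"]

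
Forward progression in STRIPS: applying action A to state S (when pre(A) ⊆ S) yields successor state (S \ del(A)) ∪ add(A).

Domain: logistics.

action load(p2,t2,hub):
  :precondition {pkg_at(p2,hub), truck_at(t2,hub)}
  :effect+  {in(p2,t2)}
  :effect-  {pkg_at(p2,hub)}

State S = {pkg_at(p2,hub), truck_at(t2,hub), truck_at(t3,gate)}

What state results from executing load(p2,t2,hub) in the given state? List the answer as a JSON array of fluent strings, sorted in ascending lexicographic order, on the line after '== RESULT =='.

Progress:
  pre ⊆ S: {pkg_at(p2,hub), truck_at(t2,hub)} ⊆ S  — applicable
  S \ del = {truck_at(t2,hub), truck_at(t3,gate)}
  ∪ add   = {in(p2,t2), truck_at(t2,hub), truck_at(t3,gate)}

== RESULT ==
["in(p2,t2)", "truck_at(t2,hub)", "truck_at(t3,gate)"]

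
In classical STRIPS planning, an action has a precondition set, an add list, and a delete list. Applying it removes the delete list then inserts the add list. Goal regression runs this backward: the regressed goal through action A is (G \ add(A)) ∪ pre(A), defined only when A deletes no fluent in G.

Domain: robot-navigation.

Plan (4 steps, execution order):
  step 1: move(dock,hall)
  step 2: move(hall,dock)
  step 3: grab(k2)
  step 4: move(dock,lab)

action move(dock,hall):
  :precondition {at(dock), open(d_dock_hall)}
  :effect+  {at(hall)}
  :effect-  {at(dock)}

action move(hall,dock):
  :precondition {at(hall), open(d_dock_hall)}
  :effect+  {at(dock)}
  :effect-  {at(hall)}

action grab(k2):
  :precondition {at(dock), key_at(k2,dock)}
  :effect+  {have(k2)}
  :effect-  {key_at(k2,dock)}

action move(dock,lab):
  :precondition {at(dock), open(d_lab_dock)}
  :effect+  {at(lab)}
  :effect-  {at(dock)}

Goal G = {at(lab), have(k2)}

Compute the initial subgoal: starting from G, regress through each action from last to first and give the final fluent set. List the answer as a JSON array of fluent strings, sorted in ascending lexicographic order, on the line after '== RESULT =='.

Regress step by step:
  through step 4 (move(dock,lab)): drop {at(lab)}, keep {have(k2)}, require {at(dock), open(d_lab_dock)}
    → {at(dock), have(k2), open(d_lab_dock)}
  through step 3 (grab(k2)): drop {have(k2)}, keep {at(dock), open(d_lab_dock)}, require {at(dock), key_at(k2,dock)}
    → {at(dock), key_at(k2,dock), open(d_lab_dock)}
  through step 2 (move(hall,dock)): drop {at(dock)}, keep {key_at(k2,dock), open(d_lab_dock)}, require {at(hall), open(d_dock_hall)}
    → {at(hall), key_at(k2,dock), open(d_dock_hall), open(d_lab_dock)}
  through step 1 (move(dock,hall)): drop {at(hall)}, keep {key_at(k2,dock), open(d_dock_hall), open(d_lab_dock)}, require {at(dock), open(d_dock_hall)}
    → {at(dock), key_at(k2,dock), open(d_dock_hall), open(d_lab_dock)}

== RESULT ==
["at(dock)", "key_at(k2,dock)", "open(d_dock_hall)", "open(d_lab_dock)"]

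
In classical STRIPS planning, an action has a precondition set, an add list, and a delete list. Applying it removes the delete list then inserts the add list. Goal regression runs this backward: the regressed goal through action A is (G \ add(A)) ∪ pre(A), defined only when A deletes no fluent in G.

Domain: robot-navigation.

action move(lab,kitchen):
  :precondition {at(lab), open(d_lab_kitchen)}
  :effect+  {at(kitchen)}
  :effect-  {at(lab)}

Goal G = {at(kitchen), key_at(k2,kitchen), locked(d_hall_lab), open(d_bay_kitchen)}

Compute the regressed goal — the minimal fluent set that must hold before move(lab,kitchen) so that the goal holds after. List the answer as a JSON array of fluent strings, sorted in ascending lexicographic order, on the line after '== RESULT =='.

Regress:
  G ∩ del = {}  (empty — regression defined)
  G \ add = {at(kitchen), key_at(k2,kitchen), locked(d_hall_lab), open(d_bay_kitchen)} \ {at(kitchen)} = {key_at(k2,kitchen), locked(d_hall_lab), open(d_bay_kitchen)}
  ∪ pre   = {key_at(k2,kitchen), locked(d_hall_lab), open(d_bay_kitchen)} ∪ {at(lab), open(d_lab_kitchen)}
          = {at(lab), key_at(k2,kitchen), locked(d_hall_lab), open(d_bay_kitchen), open(d_lab_kitchen)}

== RESULT ==
["at(lab)", "key_at(k2,kitchen)", "locked(d_hall_lab)", "open(d_bay_kitchen)", "open(d_lab_kitchen)"]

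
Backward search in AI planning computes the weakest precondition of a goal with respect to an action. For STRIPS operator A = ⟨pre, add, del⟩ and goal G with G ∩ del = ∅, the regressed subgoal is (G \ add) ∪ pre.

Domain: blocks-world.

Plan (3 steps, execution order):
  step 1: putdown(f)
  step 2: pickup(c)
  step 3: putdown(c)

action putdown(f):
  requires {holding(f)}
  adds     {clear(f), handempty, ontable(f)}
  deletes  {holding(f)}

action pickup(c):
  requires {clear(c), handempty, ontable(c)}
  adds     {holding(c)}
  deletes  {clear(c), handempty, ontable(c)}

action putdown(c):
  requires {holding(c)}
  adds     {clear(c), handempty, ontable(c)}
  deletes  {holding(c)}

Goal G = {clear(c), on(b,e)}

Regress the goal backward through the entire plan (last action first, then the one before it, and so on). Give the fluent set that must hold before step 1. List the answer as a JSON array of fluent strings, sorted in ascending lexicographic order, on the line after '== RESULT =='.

Work backward from the goal:
  through step 3 (putdown(c)): drop {clear(c)}, keep {on(b,e)}, require {holding(c)}
    → {holding(c), on(b,e)}
  through step 2 (pickup(c)): drop {holding(c)}, keep {on(b,e)}, require {clear(c), handempty, ontable(c)}
    → {clear(c), handempty, on(b,e), ontable(c)}
  through step 1 (putdown(f)): drop {handempty}, keep {clear(c), on(b,e), ontable(c)}, require {holding(f)}
    → {clear(c), holding(f), on(b,e), ontable(c)}

== RESULT ==
["clear(c)", "holding(f)", "on(b,e)", "ontable(c)"]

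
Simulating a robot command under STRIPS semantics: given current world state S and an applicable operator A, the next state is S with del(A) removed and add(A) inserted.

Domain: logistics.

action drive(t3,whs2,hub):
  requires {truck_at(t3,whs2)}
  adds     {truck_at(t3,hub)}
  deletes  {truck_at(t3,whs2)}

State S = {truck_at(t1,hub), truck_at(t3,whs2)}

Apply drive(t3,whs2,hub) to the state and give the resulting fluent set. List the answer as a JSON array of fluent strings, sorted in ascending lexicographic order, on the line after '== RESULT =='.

Compute (S \ del) ∪ add:
  pre ⊆ S: {truck_at(t3,whs2)} ⊆ S  — applicable
  S \ del = {truck_at(t1,hub)}
  ∪ add   = {truck_at(t1,hub), truck_at(t3,hub)}

== RESULT ==
["truck_at(t1,hub)", "truck_at(t3,hub)"]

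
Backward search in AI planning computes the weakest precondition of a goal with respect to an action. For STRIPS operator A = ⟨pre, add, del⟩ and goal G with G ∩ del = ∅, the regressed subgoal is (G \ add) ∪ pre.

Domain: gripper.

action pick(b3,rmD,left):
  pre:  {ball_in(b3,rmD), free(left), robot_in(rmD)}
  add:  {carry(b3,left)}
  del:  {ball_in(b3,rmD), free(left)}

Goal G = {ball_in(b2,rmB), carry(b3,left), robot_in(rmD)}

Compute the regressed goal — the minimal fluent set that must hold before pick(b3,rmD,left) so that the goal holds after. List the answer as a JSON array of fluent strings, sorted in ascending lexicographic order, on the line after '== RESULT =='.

Regress:
  G ∩ del = {}  (empty — regression defined)
  G \ add = {ball_in(b2,rmB), carry(b3,left), robot_in(rmD)} \ {carry(b3,left)} = {ball_in(b2,rmB), robot_in(rmD)}
  ∪ pre   = {ball_in(b2,rmB), robot_in(rmD)} ∪ {ball_in(b3,rmD), free(left), robot_in(rmD)}
          = {ball_in(b2,rmB), ball_in(b3,rmD), free(left), robot_in(rmD)}

== RESULT ==
["ball_in(b2,rmB)", "ball_in(b3,rmD)", "free(left)", "robot_in(rmD)"]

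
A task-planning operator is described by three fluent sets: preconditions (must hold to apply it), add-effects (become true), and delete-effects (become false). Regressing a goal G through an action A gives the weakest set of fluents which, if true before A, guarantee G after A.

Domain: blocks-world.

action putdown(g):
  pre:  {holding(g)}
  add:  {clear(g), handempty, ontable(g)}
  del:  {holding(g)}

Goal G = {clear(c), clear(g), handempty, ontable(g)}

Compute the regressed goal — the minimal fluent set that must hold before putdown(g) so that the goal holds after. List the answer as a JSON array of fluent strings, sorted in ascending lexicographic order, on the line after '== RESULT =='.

Regress:
  G ∩ del = {}  (empty — regression defined)
  G \ add = {clear(c), clear(g), handempty, ontable(g)} \ {clear(g), handempty, ontable(g)} = {clear(c)}
  ∪ pre   = {clear(c)} ∪ {holding(g)}
          = {clear(c), holding(g)}

== RESULT ==
["clear(c)", "holding(g)"]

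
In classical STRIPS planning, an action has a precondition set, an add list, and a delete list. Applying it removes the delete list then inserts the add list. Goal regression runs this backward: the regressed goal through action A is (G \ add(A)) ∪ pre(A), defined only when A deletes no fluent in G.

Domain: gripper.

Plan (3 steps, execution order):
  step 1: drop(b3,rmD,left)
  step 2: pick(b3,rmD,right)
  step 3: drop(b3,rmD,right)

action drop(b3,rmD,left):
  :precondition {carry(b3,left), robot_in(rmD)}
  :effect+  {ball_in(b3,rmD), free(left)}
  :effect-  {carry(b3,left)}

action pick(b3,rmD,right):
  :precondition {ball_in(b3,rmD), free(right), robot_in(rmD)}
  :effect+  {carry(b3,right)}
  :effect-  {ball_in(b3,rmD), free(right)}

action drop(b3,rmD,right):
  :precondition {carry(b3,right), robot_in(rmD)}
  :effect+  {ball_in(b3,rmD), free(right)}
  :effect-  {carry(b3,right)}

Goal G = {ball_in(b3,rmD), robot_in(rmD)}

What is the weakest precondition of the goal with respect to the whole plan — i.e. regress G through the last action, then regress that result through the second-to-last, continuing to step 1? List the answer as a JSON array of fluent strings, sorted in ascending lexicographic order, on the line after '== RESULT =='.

Regress step by step:
  through step 3 (drop(b3,rmD,right)): drop {ball_in(b3,rmD)}, keep {robot_in(rmD)}, require {carry(b3,right), robot_in(rmD)}
    → {carry(b3,right), robot_in(rmD)}
  through step 2 (pick(b3,rmD,right)): drop {carry(b3,right)}, keep {robot_in(rmD)}, require {ball_in(b3,rmD), free(right), robot_in(rmD)}
    → {ball_in(b3,rmD), free(right), robot_in(rmD)}
  through step 1 (drop(b3,rmD,left)): drop {ball_in(b3,rmD)}, keep {free(right), robot_in(rmD)}, require {carry(b3,left), robot_in(rmD)}
    → {carry(b3,left), free(right), robot_in(rmD)}

== RESULT ==
["carry(b3,left)", "free(right)", "robot_in(rmD)"]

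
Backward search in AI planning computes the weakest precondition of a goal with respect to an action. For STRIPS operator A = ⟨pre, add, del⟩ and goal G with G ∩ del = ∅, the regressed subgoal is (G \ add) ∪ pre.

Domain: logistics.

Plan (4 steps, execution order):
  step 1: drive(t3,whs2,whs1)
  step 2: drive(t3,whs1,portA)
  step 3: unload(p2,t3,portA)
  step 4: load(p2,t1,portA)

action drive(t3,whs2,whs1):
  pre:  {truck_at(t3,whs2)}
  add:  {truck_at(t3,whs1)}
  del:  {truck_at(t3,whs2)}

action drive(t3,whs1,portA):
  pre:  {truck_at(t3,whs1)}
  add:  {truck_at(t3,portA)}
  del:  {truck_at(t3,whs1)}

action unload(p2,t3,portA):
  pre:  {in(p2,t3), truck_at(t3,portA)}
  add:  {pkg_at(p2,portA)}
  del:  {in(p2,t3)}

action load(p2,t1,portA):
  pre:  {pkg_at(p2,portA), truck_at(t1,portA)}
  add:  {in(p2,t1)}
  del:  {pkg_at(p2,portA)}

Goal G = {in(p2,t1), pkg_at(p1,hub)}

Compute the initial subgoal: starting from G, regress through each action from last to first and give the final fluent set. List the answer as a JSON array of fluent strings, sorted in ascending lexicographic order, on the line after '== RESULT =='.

Work backward from the goal:
  through step 4 (load(p2,t1,portA)): drop {in(p2,t1)}, keep {pkg_at(p1,hub)}, require {pkg_at(p2,portA), truck_at(t1,portA)}
    → {pkg_at(p1,hub), pkg_at(p2,portA), truck_at(t1,portA)}
  through step 3 (unload(p2,t3,portA)): drop {pkg_at(p2,portA)}, keep {pkg_at(p1,hub), truck_at(t1,portA)}, require {in(p2,t3), truck_at(t3,portA)}
    → {in(p2,t3), pkg_at(p1,hub), truck_at(t1,portA), truck_at(t3,portA)}
  through step 2 (drive(t3,whs1,portA)): drop {truck_at(t3,portA)}, keep {in(p2,t3), pkg_at(p1,hub), truck_at(t1,portA)}, require {truck_at(t3,whs1)}
    → {in(p2,t3), pkg_at(p1,hub), truck_at(t1,portA), truck_at(t3,whs1)}
  through step 1 (drive(t3,whs2,whs1)): drop {truck_at(t3,whs1)}, keep {in(p2,t3), pkg_at(p1,hub), truck_at(t1,portA)}, require {truck_at(t3,whs2)}
    → {in(p2,t3), pkg_at(p1,hub), truck_at(t1,portA), truck_at(t3,whs2)}

== RESULT ==
["in(p2,t3)", "pkg_at(p1,hub)", "truck_at(t1,portA)", "truck_at(t3,whs2)"]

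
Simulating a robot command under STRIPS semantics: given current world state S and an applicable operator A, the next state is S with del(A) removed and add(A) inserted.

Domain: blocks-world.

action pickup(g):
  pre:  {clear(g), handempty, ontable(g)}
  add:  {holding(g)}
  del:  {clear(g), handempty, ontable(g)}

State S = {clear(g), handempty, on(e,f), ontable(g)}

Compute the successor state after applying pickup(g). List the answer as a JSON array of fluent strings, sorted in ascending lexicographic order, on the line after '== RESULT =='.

Compute (S \ del) ∪ add:
  pre ⊆ S: {clear(g), handempty, ontable(g)} ⊆ S  — applicable
  S \ del = {on(e,f)}
  ∪ add   = {holding(g), on(e,f)}

== RESULT ==
["holding(g)", "on(e,f)"]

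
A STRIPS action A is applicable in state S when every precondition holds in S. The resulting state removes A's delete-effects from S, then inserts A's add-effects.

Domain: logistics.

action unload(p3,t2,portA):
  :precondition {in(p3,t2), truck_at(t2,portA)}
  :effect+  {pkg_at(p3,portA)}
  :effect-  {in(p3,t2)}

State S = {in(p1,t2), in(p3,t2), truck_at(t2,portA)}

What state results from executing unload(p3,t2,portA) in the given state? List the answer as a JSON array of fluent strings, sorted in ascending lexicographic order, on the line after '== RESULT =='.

Progress:
  pre ⊆ S: {in(p3,t2), truck_at(t2,portA)} ⊆ S  — applicable
  S \ del = {in(p1,t2), truck_at(t2,portA)}
  ∪ add   = {in(p1,t2), pkg_at(p3,portA), truck_at(t2,portA)}

== RESULT ==
["in(p1,t2)", "pkg_at(p3,portA)", "truck_at(t2,portA)"]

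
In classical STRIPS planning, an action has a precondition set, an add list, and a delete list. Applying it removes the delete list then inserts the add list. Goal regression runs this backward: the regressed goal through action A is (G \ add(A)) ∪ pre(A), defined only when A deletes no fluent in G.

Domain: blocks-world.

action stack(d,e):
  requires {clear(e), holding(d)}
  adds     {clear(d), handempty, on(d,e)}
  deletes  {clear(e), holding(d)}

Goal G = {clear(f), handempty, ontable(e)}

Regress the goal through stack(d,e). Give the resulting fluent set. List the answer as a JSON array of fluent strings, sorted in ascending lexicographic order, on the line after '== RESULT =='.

Compute (G \ add) ∪ pre:
  G ∩ del = {}  (empty — regression defined)
  G \ add = {clear(f), handempty, ontable(e)} \ {clear(d), handempty, on(d,e)} = {clear(f), ontable(e)}
  ∪ pre   = {clear(f), ontable(e)} ∪ {clear(e), holding(d)}
          = {clear(e), clear(f), holding(d), ontable(e)}

== RESULT ==
["clear(e)", "clear(f)", "holding(d)", "ontable(e)"]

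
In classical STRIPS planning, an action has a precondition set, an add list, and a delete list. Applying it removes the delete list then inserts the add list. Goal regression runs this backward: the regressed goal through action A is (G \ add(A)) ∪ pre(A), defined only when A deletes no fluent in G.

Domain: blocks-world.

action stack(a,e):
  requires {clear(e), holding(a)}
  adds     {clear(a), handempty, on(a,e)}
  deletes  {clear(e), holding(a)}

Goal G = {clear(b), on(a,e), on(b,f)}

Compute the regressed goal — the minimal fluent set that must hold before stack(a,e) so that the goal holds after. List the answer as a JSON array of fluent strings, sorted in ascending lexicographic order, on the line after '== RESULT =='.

Regress:
  G ∩ del = {}  (empty — regression defined)
  G \ add = {clear(b), on(a,e), on(b,f)} \ {clear(a), handempty, on(a,e)} = {clear(b), on(b,f)}
  ∪ pre   = {clear(b), on(b,f)} ∪ {clear(e), holding(a)}
          = {clear(b), clear(e), holding(a), on(b,f)}

== RESULT ==
["clear(b)", "clear(e)", "holding(a)", "on(b,f)"]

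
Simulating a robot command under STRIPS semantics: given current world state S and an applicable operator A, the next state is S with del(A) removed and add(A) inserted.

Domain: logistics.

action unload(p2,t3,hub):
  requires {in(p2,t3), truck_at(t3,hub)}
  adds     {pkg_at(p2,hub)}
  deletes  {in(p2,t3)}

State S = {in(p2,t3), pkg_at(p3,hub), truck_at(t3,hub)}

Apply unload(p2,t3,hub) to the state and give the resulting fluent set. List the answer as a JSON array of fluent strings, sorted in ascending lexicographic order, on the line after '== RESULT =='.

Progress:
  pre ⊆ S: {in(p2,t3), truck_at(t3,hub)} ⊆ S  — applicable
  S \ del = {pkg_at(p3,hub), truck_at(t3,hub)}
  ∪ add   = {pkg_at(p2,hub), pkg_at(p3,hub), truck_at(t3,hub)}

== RESULT ==
["pkg_at(p2,hub)", "pkg_at(p3,hub)", "truck_at(t3,hub)"]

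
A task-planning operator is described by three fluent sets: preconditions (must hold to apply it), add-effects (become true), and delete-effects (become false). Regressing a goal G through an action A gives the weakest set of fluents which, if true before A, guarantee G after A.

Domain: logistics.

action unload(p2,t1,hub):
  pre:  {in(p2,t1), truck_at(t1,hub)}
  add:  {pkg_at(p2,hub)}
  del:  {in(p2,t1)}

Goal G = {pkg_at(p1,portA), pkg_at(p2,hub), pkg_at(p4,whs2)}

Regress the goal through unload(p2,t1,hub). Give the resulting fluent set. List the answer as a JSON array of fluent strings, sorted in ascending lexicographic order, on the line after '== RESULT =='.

Regress:
  G ∩ del = {}  (empty — regression defined)
  G \ add = {pkg_at(p1,portA), pkg_at(p2,hub), pkg_at(p4,whs2)} \ {pkg_at(p2,hub)} = {pkg_at(p1,portA), pkg_at(p4,whs2)}
  ∪ pre   = {pkg_at(p1,portA), pkg_at(p4,whs2)} ∪ {in(p2,t1), truck_at(t1,hub)}
          = {in(p2,t1), pkg_at(p1,portA), pkg_at(p4,whs2), truck_at(t1,hub)}

== RESULT ==
["in(p2,t1)", "pkg_at(p1,portA)", "pkg_at(p4,whs2)", "truck_at(t1,hub)"]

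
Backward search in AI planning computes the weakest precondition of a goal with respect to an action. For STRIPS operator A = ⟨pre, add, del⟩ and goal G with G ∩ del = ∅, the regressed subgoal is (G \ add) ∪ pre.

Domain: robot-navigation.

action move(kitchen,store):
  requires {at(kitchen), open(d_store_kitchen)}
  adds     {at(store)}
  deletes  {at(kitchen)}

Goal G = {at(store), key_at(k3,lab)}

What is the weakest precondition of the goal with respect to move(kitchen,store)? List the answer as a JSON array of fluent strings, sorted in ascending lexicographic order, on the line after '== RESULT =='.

Compute (G \ add) ∪ pre:
  G ∩ del = {}  (empty — regression defined)
  G \ add = {at(store), key_at(k3,lab)} \ {at(store)} = {key_at(k3,lab)}
  ∪ pre   = {key_at(k3,lab)} ∪ {at(kitchen), open(d_store_kitchen)}
          = {at(kitchen), key_at(k3,lab), open(d_store_kitchen)}

== RESULT ==
["at(kitchen)", "key_at(k3,lab)", "open(d_store_kitchen)"]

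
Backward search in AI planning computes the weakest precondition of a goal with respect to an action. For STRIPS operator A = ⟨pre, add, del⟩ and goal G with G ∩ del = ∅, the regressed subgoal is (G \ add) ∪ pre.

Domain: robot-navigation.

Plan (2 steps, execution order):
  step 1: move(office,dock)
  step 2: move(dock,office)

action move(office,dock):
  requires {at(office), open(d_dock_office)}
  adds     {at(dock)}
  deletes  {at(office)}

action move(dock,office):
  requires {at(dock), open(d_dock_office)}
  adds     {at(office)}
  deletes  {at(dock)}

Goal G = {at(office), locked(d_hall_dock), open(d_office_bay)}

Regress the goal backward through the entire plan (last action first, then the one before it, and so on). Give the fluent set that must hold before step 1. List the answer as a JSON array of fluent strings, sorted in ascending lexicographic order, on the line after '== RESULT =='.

Regress step by step:
  through step 2 (move(dock,office)): drop {at(office)}, keep {locked(d_hall_dock), open(d_office_bay)}, require {at(dock), open(d_dock_office)}
    → {at(dock), locked(d_hall_dock), open(d_dock_office), open(d_office_bay)}
  through step 1 (move(office,dock)): drop {at(dock)}, keep {locked(d_hall_dock), open(d_dock_office), open(d_office_bay)}, require {at(office), open(d_dock_office)}
    → {at(office), locked(d_hall_dock), open(d_dock_office), open(d_office_bay)}

== RESULT ==
["at(office)", "locked(d_hall_dock)", "open(d_dock_office)", "open(d_office_bay)"]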